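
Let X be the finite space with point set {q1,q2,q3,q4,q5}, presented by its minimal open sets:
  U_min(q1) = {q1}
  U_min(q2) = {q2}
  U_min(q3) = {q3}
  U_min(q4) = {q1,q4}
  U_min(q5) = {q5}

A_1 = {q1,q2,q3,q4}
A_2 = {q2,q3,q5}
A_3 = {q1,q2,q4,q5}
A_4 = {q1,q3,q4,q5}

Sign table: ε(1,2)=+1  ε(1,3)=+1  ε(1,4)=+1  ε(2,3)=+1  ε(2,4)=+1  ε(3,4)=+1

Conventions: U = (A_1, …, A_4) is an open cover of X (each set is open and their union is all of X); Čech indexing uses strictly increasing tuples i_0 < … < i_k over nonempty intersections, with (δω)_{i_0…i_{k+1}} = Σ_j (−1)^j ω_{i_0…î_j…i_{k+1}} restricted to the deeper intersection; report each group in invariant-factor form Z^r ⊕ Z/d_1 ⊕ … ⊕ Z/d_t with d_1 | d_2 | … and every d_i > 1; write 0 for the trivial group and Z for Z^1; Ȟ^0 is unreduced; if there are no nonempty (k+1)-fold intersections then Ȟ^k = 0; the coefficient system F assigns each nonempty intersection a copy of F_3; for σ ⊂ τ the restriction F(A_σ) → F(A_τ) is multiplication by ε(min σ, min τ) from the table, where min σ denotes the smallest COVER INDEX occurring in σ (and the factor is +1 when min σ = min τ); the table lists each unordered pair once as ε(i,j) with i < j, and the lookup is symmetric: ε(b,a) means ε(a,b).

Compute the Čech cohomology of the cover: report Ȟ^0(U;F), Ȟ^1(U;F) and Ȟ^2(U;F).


intersection data:
  A12={q2,q3} A13={q1,q2,q4} A14={q1,q3,q4} A23={q2,q5} A24={q3,q5} A34={q1,q4,q5}
  A123={q2} A124={q3} A134={q1,q4} A234={q5}
C dims 4,6,4; δ0: rk_F3 3; δ1: rk_F3 3
Ȟ^0 = (4 − 3) − 0 = 1, so Ȟ^0 ≅ Z/3
Ȟ^1 = (6 − 3) − 3 = 0, so Ȟ^1 ≅ 0
Ȟ^2 = (4 − 0) − 3 = 1, so Ȟ^2 ≅ Z/3

Ȟ^0 = Z/3, Ȟ^1 = 0, Ȟ^2 = Z/3


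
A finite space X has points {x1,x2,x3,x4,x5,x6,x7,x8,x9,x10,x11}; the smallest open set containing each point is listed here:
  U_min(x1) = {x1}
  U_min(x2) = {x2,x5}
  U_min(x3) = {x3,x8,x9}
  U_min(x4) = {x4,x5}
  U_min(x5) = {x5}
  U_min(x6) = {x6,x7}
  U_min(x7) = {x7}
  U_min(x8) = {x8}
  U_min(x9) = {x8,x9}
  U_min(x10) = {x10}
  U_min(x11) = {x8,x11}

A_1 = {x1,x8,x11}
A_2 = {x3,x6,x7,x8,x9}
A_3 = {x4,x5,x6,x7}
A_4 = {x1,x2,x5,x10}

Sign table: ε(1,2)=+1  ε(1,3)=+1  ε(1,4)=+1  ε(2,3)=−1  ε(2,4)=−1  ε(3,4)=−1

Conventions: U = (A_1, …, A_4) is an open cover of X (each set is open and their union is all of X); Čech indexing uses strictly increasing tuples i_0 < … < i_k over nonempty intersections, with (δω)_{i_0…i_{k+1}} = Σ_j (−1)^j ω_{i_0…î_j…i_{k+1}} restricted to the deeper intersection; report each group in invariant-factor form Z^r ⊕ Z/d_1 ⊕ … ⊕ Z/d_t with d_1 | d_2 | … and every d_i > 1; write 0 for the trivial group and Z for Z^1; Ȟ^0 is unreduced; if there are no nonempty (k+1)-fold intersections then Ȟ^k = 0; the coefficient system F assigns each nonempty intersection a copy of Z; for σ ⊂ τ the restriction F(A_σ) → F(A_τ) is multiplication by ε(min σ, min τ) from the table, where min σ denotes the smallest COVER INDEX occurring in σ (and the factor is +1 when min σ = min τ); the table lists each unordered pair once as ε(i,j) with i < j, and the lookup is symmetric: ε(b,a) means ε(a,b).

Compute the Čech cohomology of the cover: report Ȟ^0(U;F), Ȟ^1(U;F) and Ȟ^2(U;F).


Ȟ^0 = Z,  Ȟ^1 = Z,  Ȟ^2 = 0

nerve of the cover:
  A12={x8} A14={x1} A23={x6,x7} A34={x5}
C dims 4,4; δ0: rk 3, SNF 1^3
Ȟ^0 = (4 − 3) − 0 = 1, so Ȟ^0 ≅ Z
Ȟ^1 = (4 − 0) − 3 = 1, so Ȟ^1 ≅ Z
Ȟ^2 = (0 − 0) − 0 = 0, so Ȟ^2 ≅ 0


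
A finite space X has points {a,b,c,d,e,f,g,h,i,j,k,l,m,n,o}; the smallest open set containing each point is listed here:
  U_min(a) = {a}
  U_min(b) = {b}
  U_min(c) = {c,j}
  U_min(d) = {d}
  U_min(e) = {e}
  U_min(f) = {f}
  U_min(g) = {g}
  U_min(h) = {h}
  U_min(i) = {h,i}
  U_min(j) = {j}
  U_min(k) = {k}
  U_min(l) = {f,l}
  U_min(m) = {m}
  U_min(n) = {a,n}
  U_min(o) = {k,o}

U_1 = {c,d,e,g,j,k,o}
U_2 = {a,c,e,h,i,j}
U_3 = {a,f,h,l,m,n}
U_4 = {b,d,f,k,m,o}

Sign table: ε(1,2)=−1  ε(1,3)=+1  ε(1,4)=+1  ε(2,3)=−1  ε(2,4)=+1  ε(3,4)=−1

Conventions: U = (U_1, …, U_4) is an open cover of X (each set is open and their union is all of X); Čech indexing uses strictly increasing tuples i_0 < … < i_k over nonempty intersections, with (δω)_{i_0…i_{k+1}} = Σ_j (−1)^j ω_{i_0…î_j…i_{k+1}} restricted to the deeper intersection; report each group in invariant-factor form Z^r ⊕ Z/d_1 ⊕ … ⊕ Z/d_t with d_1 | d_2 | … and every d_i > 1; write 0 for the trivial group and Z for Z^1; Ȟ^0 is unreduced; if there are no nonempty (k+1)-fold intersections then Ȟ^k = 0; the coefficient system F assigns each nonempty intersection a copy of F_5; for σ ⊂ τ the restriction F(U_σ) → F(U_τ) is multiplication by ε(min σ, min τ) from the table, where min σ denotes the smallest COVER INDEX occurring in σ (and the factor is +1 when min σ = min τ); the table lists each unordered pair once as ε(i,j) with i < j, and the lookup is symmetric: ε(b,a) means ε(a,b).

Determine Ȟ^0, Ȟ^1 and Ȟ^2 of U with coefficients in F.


nerve simplices:
  U12={c,e,j} U14={d,k,o} U23={a,h} U34={f,m}
C dims 4,4; δ0: rk_F5 4
degree 0: 4−4−0 = 0 → Ȟ^0 ≅ 0
degree 1: 4−0−4 = 0 → Ȟ^1 ≅ 0
degree 2: 0−0−0 = 0 → Ȟ^2 ≅ 0

Ȟ^0 ≅ 0, Ȟ^1 ≅ 0 and Ȟ^2 ≅ 0


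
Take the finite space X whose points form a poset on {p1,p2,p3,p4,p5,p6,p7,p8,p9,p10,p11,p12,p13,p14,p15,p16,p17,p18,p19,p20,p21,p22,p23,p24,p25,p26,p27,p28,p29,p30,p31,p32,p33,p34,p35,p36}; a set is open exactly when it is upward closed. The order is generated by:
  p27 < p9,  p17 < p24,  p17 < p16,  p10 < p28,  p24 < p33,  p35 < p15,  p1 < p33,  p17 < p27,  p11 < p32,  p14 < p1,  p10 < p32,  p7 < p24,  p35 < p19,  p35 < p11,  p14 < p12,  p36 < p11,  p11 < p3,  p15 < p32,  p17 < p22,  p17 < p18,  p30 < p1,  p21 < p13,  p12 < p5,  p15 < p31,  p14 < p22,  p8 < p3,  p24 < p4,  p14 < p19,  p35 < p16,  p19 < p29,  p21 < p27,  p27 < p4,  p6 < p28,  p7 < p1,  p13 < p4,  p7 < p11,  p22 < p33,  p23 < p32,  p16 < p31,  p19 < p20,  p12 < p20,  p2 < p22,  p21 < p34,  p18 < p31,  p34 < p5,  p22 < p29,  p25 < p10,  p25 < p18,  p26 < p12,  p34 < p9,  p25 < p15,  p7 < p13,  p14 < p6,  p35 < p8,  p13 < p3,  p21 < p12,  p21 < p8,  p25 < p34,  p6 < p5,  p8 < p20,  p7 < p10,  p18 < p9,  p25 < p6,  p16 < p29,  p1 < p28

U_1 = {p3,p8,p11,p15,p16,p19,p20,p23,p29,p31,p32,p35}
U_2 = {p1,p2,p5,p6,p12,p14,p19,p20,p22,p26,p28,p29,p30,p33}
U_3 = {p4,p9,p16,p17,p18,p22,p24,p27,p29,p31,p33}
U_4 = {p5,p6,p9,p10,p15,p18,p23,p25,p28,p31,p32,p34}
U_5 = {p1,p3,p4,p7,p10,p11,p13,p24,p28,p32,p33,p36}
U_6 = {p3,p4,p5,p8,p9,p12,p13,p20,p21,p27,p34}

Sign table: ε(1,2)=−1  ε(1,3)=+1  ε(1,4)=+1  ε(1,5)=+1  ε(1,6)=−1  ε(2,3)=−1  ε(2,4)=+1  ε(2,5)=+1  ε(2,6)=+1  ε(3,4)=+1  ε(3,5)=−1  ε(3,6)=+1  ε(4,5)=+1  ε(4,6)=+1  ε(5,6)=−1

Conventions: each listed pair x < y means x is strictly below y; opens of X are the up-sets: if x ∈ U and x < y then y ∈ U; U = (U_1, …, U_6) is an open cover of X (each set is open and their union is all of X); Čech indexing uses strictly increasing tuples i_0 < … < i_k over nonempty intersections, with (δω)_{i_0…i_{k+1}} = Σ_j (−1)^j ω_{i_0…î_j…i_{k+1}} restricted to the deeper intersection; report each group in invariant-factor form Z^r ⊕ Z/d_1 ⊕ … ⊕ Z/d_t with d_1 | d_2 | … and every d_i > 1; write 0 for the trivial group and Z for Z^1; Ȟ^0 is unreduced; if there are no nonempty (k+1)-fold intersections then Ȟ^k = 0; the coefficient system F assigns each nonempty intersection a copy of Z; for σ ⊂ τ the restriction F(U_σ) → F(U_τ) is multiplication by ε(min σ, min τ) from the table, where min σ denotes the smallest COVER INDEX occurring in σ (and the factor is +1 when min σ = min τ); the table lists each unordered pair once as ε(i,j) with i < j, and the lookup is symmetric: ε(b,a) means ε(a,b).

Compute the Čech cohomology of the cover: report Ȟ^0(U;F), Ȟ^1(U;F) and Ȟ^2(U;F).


intersection data:
  U12={p19,p20,p29} U13={p16,p29,p31} U14={p15,p23,p31,p32} U15={p3,p11,p32} U16={p3,p8,p20} U23={p22,p29,p33} U24={p5,p6,p28} U25={p1,p28,p33} U26={p5,p12,p20} U34={p9,p18,p31} U35={p4,p24,p33} U36={p4,p9,p27} U45={p10,p28,p32} U46={p5,p9,p34} U56={p3,p4,p13}
  U123={p29} U126={p20} U134={p31} U145={p32} U156={p3} U235={p33} U245={p28} U246={p5} U346={p9} U356={p4}
C dims 6,15,10; δ0: rk 6, SNF 1^5·2; δ1: rk 9, SNF 1^9
Ȟ^0 = (6 − 6) − 0 = 0, so Ȟ^0 ≅ 0
Ȟ^1 = (15 − 9) − 6 = 0 plus torsion [2], so Ȟ^1 ≅ Z/2
Ȟ^2 = (10 − 0) − 9 = 1, so Ȟ^2 ≅ Z

Ȟ^0(U;F) ≅ 0, Ȟ^1(U;F) ≅ Z/2 and Ȟ^2(U;F) ≅ Z


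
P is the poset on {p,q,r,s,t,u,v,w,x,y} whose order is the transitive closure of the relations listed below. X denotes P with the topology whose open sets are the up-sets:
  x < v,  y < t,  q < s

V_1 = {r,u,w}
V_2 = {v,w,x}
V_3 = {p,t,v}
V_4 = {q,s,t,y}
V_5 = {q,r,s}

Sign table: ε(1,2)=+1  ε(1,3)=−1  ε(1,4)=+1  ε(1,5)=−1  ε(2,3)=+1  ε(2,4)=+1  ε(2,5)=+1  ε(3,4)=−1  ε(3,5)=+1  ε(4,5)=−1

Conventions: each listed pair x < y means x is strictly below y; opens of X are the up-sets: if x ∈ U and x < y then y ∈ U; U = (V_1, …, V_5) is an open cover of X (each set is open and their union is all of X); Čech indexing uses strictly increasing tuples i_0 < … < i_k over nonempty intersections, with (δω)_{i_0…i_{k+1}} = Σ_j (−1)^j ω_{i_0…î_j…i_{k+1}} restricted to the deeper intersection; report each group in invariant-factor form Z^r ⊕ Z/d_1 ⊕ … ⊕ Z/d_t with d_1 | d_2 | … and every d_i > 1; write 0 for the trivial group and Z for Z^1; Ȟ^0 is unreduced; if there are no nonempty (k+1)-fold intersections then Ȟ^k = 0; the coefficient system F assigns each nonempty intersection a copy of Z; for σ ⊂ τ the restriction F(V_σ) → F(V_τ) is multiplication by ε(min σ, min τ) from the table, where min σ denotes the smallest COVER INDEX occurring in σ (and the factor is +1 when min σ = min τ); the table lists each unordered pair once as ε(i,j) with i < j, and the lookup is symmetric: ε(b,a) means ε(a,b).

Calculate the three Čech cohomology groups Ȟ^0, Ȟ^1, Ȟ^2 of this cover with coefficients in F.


Ȟ^0(U;F) ≅ 0, Ȟ^1(U;F) ≅ Z/2, Ȟ^2(U;F) ≅ 0

nonempty overlaps:
  V12={w} V15={r} V23={v} V34={t} V45={q,s}
C dims 5,5; δ0: rk 5, SNF 1^4·2
degree 0: 5−5−0 = 0 → Ȟ^0 ≅ 0
degree 1: 5−0−5 = 0 plus torsion [2] → Ȟ^1 ≅ Z/2
degree 2: 0−0−0 = 0 → Ȟ^2 ≅ 0


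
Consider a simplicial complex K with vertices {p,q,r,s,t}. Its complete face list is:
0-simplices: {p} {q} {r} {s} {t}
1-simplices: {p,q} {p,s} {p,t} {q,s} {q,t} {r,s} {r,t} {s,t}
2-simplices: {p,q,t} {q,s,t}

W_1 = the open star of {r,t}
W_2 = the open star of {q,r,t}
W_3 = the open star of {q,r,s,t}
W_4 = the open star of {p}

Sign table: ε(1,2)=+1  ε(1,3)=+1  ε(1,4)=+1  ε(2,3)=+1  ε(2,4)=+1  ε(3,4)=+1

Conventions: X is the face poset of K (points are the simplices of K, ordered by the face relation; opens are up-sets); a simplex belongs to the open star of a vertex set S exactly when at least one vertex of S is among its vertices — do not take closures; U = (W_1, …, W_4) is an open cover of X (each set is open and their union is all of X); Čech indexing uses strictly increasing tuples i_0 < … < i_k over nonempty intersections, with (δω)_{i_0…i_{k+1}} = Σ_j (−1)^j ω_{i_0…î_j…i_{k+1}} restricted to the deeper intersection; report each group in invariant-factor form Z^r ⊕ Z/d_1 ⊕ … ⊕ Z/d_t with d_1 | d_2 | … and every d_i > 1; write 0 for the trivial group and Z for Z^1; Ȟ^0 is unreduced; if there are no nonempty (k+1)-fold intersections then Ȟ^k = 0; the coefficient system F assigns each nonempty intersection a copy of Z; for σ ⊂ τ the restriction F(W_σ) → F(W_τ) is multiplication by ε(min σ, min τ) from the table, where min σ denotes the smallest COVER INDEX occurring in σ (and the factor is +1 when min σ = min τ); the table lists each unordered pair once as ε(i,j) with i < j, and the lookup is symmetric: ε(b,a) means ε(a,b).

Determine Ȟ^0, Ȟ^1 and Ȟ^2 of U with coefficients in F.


nonempty overlaps:
  W1={{r},{t},{p,t},{q,t},{r,s},{r,t},{s,t},{p,q,t},{q,s,t}} W2={{q},{r},{t},{p,q},{p,t},{q,s},{q,t},{r,s},{r,t},{s,t},{p,q,t},{q,s,t}} W3={{q},{r},{s},{t},{p,q},{p,s},{p,t},{q,s},{q,t},{r,s},{r,t},{s,t},{p,q,t},{q,s,t}} W4={{p},{p,q},{p,s},{p,t},{p,q,t}}
  W12={{r},{t},{p,t},{q,t},{r,s},{r,t},{s,t},{p,q,t},{q,s,t}} W13={{r},{t},{p,t},{q,t},{r,s},{r,t},{s,t},{p,q,t},{q,s,t}} W14={{p,t},{p,q,t}} W23={{q},{r},{t},{p,q},{p,t},{q,s},{q,t},{r,s},{r,t},{s,t},{p,q,t},{q,s,t}} W24={{p,q},{p,t},{p,q,t}} W34={{p,q},{p,s},{p,t},{p,q,t}}
  W123={{r},{t},{p,t},{q,t},{r,s},{r,t},{s,t},{p,q,t},{q,s,t}} W124={{p,t},{p,q,t}} W134={{p,t},{p,q,t}} W234={{p,q},{p,t},{p,q,t}}
  W1234={{p,t},{p,q,t}}
C dims 4,6,4,1; δ0: rk 3, SNF 1^3; δ1: rk 3, SNF 1^3; δ2: rk 1, SNF 1^1
degree 0: 4−3−0 = 1 → Ȟ^0 ≅ Z
degree 1: 6−3−3 = 0 → Ȟ^1 ≅ 0
degree 2: 4−1−3 = 0 → Ȟ^2 ≅ 0

Ȟ^0 = Z; Ȟ^1 = 0; Ȟ^2 = 0


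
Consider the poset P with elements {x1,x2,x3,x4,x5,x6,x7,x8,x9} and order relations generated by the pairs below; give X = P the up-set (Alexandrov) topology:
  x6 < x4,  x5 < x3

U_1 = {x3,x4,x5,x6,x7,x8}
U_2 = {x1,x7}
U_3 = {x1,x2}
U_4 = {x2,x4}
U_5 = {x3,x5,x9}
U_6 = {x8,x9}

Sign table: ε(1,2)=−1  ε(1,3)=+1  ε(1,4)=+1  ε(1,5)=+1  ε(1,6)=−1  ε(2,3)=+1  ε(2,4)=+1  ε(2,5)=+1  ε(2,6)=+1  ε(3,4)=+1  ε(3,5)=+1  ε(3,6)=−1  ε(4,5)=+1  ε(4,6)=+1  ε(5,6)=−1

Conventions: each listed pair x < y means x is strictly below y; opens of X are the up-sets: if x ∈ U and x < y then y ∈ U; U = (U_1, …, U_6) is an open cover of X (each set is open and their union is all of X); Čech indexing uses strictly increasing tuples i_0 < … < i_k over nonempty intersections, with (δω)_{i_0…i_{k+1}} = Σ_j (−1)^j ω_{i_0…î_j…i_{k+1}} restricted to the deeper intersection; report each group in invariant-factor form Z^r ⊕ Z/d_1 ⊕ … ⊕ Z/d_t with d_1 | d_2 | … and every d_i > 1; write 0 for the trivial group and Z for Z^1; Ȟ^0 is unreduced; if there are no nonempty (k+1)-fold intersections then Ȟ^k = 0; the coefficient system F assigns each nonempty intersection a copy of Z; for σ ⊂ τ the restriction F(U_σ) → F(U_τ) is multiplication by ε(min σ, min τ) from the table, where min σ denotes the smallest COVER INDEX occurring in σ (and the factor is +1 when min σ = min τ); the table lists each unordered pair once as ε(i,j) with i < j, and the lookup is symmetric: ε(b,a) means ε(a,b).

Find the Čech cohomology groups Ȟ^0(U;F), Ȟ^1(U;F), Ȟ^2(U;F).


Ȟ^0(U;F) ≅ 0,  Ȟ^1(U;F) ≅ Z ⊕ Z/2,  Ȟ^2(U;F) ≅ 0

nerve of the cover:
  U12={x7} U14={x4} U15={x3,x5} U16={x8} U23={x1} U34={x2} U56={x9}
C dims 6,7; δ0: rk 6, SNF 1^5·2
Ȟ^0 = (6 − 6) − 0 = 0, so Ȟ^0 ≅ 0
Ȟ^1 = (7 − 0) − 6 = 1 plus torsion [2], so Ȟ^1 ≅ Z ⊕ Z/2
Ȟ^2 = (0 − 0) − 0 = 0, so Ȟ^2 ≅ 0


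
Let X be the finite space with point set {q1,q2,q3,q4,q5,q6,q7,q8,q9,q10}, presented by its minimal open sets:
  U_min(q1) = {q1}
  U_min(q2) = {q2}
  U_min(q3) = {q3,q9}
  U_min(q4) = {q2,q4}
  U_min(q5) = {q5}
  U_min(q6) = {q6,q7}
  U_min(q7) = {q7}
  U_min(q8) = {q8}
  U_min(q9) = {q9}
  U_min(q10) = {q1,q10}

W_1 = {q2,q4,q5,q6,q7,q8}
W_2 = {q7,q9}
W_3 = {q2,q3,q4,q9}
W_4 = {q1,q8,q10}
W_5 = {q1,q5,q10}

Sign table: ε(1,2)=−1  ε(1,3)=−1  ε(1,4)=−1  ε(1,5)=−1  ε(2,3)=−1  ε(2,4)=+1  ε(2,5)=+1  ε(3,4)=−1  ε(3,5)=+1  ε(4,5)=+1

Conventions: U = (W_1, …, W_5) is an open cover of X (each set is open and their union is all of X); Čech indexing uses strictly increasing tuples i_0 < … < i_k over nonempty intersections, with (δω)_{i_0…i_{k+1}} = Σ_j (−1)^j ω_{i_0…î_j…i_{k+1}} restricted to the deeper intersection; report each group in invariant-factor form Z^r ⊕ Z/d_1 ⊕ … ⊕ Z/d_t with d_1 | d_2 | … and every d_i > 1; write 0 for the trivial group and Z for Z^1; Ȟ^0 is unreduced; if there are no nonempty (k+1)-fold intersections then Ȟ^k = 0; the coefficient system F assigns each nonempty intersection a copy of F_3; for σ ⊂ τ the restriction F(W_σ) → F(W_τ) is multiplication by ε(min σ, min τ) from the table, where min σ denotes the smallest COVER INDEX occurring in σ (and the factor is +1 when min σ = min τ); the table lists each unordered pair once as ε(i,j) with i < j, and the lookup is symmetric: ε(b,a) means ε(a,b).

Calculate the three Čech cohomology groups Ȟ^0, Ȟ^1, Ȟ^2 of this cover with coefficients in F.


Ȟ^0 = 0,  Ȟ^1 = Z/3,  Ȟ^2 = 0

nonempty overlaps:
  W12={q7} W13={q2,q4} W14={q8} W15={q5} W23={q9} W45={q1,q10}
C dims 5,6; δ0: rk_F3 5
degree 0: 5−5−0 = 0 → Ȟ^0 ≅ 0
degree 1: 6−0−5 = 1 → Ȟ^1 ≅ Z/3
degree 2: 0−0−0 = 0 → Ȟ^2 ≅ 0


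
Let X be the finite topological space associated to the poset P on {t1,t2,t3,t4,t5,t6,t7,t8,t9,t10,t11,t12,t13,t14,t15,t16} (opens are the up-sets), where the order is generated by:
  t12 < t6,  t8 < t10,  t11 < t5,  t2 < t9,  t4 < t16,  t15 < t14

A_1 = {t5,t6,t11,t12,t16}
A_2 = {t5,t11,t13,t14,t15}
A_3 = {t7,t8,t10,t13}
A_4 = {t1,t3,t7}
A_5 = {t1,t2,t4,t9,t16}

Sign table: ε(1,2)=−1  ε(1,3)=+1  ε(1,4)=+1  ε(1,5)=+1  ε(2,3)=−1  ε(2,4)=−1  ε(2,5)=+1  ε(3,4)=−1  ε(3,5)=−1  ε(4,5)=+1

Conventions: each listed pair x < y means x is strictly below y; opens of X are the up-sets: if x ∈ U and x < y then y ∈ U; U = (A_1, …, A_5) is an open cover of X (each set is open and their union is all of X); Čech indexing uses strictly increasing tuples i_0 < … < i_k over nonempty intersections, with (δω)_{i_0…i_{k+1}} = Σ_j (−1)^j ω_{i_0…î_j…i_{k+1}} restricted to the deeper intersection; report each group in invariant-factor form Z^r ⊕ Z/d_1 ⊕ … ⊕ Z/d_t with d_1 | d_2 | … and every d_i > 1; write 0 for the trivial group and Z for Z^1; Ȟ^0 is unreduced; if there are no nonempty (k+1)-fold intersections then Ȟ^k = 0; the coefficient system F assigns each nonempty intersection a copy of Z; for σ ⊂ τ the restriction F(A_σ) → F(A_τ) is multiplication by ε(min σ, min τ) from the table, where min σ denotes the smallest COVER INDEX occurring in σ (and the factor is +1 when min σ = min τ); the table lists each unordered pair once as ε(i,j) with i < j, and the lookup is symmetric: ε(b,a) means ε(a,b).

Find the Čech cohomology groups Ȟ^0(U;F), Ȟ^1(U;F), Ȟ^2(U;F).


Ȟ^0(U;F) ≅ 0,  Ȟ^1(U;F) ≅ Z/2,  Ȟ^2(U;F) ≅ 0

nonempty intersections:
  A12={t5,t11} A15={t16} A23={t13} A34={t7} A45={t1}
C dims 5,5; δ0: rk 5, SNF 1^4·2
Ȟ^0: (5−5)−0=0 ⇒ 0
Ȟ^1: (5−0)−5=0 plus torsion [2] ⇒ Z/2
Ȟ^2: (0−0)−0=0 ⇒ 0


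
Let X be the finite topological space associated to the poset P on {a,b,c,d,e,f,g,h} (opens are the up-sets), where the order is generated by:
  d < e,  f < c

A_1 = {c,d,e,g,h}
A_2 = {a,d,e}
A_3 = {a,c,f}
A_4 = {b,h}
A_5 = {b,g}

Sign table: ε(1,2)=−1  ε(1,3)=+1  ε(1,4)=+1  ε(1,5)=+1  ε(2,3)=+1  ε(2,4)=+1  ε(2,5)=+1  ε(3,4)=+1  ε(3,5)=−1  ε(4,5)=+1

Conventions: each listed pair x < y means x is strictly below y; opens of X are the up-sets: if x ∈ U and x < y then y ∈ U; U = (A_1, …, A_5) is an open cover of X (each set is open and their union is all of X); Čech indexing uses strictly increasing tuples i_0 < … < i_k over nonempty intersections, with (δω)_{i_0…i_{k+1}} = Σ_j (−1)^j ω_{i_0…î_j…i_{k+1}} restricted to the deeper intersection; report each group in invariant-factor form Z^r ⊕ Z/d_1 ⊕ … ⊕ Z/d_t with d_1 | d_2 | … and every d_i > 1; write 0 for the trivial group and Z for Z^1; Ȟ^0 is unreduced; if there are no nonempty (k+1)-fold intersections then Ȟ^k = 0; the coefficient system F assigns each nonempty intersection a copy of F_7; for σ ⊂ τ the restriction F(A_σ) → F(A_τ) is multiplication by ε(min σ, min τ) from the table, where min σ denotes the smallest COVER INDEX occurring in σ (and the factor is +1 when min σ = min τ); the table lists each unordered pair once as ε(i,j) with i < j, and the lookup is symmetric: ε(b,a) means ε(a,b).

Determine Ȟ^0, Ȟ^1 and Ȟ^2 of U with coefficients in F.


Ȟ^0 = 0; Ȟ^1 = Z/7; Ȟ^2 = 0

nerve simplices:
  A12={d,e} A13={c} A14={h} A15={g} A23={a} A45={b}
C dims 5,6; δ0: rk_F7 5
degree 0: 5−5−0 = 0 → Ȟ^0 ≅ 0
degree 1: 6−0−5 = 1 → Ȟ^1 ≅ Z/7
degree 2: 0−0−0 = 0 → Ȟ^2 ≅ 0


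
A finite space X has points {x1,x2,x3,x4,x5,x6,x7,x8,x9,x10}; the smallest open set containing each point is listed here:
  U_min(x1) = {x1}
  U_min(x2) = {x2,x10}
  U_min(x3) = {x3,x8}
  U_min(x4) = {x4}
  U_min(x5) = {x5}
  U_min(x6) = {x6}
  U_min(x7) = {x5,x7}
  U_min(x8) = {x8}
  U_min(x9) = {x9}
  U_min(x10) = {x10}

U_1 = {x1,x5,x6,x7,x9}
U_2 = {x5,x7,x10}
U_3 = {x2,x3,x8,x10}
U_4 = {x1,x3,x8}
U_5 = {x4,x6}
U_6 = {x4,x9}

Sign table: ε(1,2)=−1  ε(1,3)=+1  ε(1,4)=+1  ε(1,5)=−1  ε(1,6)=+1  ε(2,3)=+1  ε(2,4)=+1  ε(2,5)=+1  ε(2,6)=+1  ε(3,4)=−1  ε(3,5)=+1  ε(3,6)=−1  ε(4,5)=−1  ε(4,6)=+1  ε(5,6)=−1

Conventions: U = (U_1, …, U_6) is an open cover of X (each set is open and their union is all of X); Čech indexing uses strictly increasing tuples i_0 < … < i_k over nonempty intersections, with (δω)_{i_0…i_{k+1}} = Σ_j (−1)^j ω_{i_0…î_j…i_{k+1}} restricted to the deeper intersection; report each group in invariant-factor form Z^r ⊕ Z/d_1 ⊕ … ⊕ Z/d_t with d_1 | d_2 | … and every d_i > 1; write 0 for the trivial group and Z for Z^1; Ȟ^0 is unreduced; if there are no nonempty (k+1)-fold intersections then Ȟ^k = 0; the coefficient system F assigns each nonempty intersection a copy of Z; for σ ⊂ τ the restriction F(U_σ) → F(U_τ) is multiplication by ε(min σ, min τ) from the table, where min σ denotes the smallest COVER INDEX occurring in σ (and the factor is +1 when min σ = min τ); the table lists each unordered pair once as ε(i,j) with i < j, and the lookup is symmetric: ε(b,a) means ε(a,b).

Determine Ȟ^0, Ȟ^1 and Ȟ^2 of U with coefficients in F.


nerve simplices:
  U12={x5,x7} U14={x1} U15={x6} U16={x9} U23={x10} U34={x3,x8} U56={x4}
C dims 6,7; δ0: rk 5, SNF 1^5
degree 0: 6−5−0 = 1 → Ȟ^0 ≅ Z
degree 1: 7−0−5 = 2 → Ȟ^1 ≅ Z^2
degree 2: 0−0−0 = 0 → Ȟ^2 ≅ 0

Ȟ^0 ≅ Z; Ȟ^1 ≅ Z^2; Ȟ^2 ≅ 0


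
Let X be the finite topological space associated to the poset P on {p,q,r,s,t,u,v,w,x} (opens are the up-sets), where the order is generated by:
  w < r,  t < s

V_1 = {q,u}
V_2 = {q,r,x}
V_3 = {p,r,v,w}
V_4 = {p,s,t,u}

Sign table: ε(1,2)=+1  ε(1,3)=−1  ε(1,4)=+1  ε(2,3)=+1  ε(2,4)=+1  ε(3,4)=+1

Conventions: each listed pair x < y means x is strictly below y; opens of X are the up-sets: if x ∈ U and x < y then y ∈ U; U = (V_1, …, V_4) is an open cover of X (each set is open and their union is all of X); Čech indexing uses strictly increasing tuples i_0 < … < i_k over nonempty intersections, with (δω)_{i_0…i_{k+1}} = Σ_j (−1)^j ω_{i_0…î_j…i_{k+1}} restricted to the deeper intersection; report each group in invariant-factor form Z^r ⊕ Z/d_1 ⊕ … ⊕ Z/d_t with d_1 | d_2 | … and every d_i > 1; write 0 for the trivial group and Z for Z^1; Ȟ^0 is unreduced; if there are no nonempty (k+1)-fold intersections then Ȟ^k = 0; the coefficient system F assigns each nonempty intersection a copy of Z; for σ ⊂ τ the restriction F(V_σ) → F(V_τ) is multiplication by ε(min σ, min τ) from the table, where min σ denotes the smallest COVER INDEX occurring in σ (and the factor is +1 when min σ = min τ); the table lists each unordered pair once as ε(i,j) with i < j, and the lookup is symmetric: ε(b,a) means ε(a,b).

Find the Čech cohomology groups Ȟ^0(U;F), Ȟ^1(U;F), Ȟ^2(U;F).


cover nerve:
  V12={q} V14={u} V23={r} V34={p}
C dims 4,4; δ0: rk 3, SNF 1^3
Ȟ^0: (4−3)−0=1 ⇒ Z
Ȟ^1: (4−0)−3=1 ⇒ Z
Ȟ^2: (0−0)−0=0 ⇒ 0

Ȟ^0 ≅ Z; Ȟ^1 ≅ Z; Ȟ^2 ≅ 0


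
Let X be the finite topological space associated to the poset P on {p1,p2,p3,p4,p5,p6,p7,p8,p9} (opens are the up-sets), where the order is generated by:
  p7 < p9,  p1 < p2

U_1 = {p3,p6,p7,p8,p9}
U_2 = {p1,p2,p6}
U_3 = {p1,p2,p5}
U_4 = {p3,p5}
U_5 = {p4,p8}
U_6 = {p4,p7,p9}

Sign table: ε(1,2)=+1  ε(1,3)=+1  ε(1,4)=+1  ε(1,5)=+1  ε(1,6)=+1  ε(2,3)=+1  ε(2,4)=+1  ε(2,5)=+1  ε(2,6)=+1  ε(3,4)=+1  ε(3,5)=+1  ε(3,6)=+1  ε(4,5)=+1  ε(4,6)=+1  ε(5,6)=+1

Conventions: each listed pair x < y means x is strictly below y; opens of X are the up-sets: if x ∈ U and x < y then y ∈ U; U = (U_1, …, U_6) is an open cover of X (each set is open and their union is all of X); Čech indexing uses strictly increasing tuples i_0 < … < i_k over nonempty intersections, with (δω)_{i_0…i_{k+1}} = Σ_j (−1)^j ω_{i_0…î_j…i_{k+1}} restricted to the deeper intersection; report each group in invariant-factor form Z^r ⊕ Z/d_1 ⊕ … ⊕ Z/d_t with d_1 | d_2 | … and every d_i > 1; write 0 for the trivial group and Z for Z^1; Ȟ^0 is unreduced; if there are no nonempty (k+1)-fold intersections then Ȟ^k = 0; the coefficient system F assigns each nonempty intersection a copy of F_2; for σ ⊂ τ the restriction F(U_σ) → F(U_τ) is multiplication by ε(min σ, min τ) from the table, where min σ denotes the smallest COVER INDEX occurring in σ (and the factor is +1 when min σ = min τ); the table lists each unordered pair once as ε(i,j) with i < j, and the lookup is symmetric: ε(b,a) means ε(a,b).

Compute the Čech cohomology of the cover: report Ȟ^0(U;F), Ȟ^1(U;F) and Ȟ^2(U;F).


Ȟ^0 ≅ Z/2, Ȟ^1 ≅ Z/2 ⊕ Z/2 and Ȟ^2 ≅ 0

intersection data:
  U12={p6} U14={p3} U15={p8} U16={p7,p9} U23={p1,p2} U34={p5} U56={p4}
C dims 6,7; δ0: rk_F2 5
Ȟ^0 = (6 − 5) − 0 = 1, so Ȟ^0 ≅ Z/2
Ȟ^1 = (7 − 0) − 5 = 2, so Ȟ^1 ≅ Z/2 ⊕ Z/2
Ȟ^2 = (0 − 0) − 0 = 0, so Ȟ^2 ≅ 0


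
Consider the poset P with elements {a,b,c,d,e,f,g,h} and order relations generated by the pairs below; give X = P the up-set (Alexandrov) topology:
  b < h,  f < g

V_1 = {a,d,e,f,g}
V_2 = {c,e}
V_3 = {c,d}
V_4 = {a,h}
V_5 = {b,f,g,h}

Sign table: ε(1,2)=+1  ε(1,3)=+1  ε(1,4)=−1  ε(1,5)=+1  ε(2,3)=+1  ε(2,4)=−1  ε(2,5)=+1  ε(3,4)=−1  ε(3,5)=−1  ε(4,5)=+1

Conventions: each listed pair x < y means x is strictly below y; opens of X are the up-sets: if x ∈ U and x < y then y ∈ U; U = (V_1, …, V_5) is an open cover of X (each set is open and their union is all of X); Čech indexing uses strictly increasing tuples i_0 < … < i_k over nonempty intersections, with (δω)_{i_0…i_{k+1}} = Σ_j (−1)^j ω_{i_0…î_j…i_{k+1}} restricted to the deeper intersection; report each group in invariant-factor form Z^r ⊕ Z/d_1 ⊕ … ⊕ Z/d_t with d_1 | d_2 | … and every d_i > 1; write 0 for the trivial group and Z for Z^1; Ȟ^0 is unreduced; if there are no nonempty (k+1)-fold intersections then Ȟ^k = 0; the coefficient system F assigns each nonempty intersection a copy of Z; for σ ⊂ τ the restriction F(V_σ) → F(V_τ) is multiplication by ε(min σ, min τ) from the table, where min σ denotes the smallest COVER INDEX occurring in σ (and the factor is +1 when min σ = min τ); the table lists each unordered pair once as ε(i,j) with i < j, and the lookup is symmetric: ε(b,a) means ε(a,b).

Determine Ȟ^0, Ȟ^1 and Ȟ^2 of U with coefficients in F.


nerve simplices:
  V12={e} V13={d} V14={a} V15={f,g} V23={c} V45={h}
C dims 5,6; δ0: rk 5, SNF 1^4·2
degree 0: 5−5−0 = 0 → Ȟ^0 ≅ 0
degree 1: 6−0−5 = 1 plus torsion [2] → Ȟ^1 ≅ Z ⊕ Z/2
degree 2: 0−0−0 = 0 → Ȟ^2 ≅ 0

Ȟ^0 ≅ 0, Ȟ^1 ≅ Z ⊕ Z/2 and Ȟ^2 ≅ 0


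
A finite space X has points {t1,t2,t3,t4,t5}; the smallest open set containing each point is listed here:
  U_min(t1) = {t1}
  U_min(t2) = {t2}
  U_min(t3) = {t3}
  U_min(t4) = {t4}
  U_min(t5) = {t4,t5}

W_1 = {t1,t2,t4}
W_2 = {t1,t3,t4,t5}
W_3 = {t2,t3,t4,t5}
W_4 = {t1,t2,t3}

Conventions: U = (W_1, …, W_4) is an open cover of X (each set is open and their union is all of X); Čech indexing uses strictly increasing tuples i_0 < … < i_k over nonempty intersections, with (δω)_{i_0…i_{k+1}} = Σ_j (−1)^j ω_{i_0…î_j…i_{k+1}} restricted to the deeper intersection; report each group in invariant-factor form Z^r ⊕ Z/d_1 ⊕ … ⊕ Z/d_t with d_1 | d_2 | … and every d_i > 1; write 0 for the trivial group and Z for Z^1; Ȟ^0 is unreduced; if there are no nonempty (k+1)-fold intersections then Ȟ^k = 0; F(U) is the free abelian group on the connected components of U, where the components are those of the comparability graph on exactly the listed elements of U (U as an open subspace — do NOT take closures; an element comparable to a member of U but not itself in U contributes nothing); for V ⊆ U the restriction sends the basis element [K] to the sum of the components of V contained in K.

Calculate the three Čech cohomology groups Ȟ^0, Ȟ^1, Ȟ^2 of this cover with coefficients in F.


nonempty intersections:
  W12={t1,t4} W13={t2,t4} W14={t1,t2} W23={t3,t4,t5} W24={t1,t3} W34={t2,t3}
  W123={t4} W124={t1} W134={t2} W234={t3}
components per intersection:
  W1: {t1} {t2} {t4}
  W2: {t1} {t3} {t4,t5}
  W3: {t2} {t3} {t4,t5}
  W4: {t1} {t2} {t3}
  W12: {t1} {t4}
  W13: {t2} {t4}
  W14: {t1} {t2}
  W23: {t3} {t4,t5}
  W24: {t1} {t3}
  W34: {t2} {t3}
  W123: {t4}
  W124: {t1}
  W134: {t2}
  W234: {t3}
C dims 12,12,4; δ0: rk 8, SNF 1^8; δ1: rk 4, SNF 1^4
Ȟ^0: (12−8)−0=4 ⇒ Z^4
Ȟ^1: (12−4)−8=0 ⇒ 0
Ȟ^2: (4−0)−4=0 ⇒ 0

Ȟ^0 = Z^4, Ȟ^1 = 0 and Ȟ^2 = 0


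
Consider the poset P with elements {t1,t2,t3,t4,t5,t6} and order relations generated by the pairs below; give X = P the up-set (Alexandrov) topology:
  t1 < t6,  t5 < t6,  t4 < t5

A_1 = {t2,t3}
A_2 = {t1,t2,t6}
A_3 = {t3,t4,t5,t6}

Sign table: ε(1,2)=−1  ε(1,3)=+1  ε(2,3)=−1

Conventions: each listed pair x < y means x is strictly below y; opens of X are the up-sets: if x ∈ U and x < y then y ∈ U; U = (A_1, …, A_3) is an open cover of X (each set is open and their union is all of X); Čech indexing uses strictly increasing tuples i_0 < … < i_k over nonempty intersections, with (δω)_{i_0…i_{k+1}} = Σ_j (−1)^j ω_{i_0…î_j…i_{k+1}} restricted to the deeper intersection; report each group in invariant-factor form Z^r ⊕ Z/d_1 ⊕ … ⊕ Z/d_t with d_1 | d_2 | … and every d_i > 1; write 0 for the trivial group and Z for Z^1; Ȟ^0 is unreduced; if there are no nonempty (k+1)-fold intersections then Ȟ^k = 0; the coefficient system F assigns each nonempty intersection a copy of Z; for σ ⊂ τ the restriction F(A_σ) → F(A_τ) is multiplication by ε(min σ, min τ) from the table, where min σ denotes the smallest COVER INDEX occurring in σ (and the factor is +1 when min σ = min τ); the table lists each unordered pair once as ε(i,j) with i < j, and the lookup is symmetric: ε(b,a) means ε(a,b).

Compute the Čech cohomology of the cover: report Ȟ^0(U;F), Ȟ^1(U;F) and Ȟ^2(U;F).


Ȟ^0 = Z; Ȟ^1 = Z; Ȟ^2 = 0

nerve simplices:
  A12={t2} A13={t3} A23={t6}
C dims 3,3; δ0: rk 2, SNF 1^2
degree 0: 3−2−0 = 1 → Ȟ^0 ≅ Z
degree 1: 3−0−2 = 1 → Ȟ^1 ≅ Z
degree 2: 0−0−0 = 0 → Ȟ^2 ≅ 0


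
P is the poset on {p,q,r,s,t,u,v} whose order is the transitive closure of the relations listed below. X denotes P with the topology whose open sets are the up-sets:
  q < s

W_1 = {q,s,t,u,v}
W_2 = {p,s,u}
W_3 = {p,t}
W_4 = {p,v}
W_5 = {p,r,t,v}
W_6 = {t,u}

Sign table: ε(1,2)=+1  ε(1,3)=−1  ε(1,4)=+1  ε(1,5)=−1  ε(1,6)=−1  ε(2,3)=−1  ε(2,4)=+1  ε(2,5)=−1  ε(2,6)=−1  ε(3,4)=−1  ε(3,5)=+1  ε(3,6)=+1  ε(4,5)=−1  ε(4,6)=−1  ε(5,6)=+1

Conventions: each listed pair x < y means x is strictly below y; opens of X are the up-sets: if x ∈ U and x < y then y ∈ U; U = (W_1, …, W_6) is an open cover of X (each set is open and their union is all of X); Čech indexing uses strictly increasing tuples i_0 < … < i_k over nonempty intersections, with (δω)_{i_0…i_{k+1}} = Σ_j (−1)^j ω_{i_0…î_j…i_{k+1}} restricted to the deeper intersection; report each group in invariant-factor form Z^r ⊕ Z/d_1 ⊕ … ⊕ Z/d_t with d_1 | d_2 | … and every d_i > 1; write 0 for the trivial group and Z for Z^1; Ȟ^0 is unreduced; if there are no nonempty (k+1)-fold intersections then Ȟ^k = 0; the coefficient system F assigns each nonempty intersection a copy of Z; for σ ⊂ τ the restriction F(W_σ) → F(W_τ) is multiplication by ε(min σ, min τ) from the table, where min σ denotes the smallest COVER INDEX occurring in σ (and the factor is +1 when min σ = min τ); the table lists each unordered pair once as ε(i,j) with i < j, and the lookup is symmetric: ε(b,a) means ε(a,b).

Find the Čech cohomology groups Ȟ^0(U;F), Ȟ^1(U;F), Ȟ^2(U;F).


Ȟ^0 ≅ Z, Ȟ^1 ≅ Z and Ȟ^2 ≅ 0

intersection data:
  W12={s,u} W13={t} W14={v} W15={t,v} W16={t,u} W23={p} W24={p} W25={p} W26={u} W34={p} W35={p,t} W36={t} W45={p,v} W56={t}
  W126={u} W135={t} W136={t} W145={v} W156={t} W234={p} W235={p} W245={p} W345={p} W356={t}
  W1356={t} W2345={p}
C dims 6,14,10,2; δ0: rk 5, SNF 1^5; δ1: rk 8, SNF 1^8; δ2: rk 2, SNF 1^2
Ȟ^0 = (6 − 5) − 0 = 1, so Ȟ^0 ≅ Z
Ȟ^1 = (14 − 8) − 5 = 1, so Ȟ^1 ≅ Z
Ȟ^2 = (10 − 2) − 8 = 0, so Ȟ^2 ≅ 0


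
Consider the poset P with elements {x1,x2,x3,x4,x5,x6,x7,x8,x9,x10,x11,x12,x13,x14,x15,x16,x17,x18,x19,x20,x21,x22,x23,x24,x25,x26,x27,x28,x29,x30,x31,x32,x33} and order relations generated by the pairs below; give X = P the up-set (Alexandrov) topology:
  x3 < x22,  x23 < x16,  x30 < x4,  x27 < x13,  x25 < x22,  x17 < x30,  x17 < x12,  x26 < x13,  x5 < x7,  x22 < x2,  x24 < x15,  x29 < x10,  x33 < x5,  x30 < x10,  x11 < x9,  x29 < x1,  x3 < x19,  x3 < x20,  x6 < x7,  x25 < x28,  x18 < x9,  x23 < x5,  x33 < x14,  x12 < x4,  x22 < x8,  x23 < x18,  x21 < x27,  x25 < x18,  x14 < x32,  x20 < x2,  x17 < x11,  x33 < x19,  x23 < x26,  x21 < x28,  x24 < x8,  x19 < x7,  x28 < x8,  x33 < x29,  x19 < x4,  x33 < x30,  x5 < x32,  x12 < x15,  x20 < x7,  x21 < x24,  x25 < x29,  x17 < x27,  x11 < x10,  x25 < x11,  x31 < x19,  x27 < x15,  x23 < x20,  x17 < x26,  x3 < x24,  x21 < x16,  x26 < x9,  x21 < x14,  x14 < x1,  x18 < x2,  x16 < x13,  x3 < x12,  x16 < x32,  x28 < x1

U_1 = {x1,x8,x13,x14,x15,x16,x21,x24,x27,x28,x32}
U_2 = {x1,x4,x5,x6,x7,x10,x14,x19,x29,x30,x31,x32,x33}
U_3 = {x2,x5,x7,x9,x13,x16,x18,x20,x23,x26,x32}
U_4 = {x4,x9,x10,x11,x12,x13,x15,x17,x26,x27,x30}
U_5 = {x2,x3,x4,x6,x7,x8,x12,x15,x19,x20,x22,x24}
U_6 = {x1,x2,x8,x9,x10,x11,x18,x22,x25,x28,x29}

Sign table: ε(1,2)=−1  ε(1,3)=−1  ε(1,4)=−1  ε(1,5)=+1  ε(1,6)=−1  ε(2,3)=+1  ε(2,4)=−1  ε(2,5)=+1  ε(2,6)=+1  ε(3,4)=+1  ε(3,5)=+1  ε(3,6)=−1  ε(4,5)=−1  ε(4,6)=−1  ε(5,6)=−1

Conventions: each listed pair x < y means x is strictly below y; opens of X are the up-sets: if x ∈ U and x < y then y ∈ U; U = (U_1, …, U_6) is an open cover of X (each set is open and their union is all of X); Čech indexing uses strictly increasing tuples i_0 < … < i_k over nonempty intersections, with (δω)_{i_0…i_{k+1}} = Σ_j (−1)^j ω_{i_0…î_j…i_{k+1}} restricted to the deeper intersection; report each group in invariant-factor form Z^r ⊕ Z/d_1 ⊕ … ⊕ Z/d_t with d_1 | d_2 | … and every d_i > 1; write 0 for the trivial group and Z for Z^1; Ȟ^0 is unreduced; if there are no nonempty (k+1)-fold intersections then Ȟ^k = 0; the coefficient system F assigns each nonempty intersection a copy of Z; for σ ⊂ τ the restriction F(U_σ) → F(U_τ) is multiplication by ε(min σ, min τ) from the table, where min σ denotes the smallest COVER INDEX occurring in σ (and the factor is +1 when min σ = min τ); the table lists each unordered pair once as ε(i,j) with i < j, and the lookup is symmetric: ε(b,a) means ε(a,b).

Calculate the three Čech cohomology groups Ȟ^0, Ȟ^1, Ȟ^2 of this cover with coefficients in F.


intersection data:
  U12={x1,x14,x32} U13={x13,x16,x32} U14={x13,x15,x27} U15={x8,x15,x24} U16={x1,x8,x28} U23={x5,x7,x32} U24={x4,x10,x30} U25={x4,x6,x7,x19} U26={x1,x10,x29} U34={x9,x13,x26} U35={x2,x7,x20} U36={x2,x9,x18} U45={x4,x12,x15} U46={x9,x10,x11} U56={x2,x8,x22}
  U123={x32} U126={x1} U134={x13} U145={x15} U156={x8} U235={x7} U245={x4} U246={x10} U346={x9} U356={x2}
C dims 6,15,10; δ0: rk 6, SNF 1^5·2; δ1: rk 9, SNF 1^9
Ȟ^0 = (6 − 6) − 0 = 0, so Ȟ^0 ≅ 0
Ȟ^1 = (15 − 9) − 6 = 0 plus torsion [2], so Ȟ^1 ≅ Z/2
Ȟ^2 = (10 − 0) − 9 = 1, so Ȟ^2 ≅ Z

Ȟ^0 = 0; Ȟ^1 = Z/2; Ȟ^2 = Z


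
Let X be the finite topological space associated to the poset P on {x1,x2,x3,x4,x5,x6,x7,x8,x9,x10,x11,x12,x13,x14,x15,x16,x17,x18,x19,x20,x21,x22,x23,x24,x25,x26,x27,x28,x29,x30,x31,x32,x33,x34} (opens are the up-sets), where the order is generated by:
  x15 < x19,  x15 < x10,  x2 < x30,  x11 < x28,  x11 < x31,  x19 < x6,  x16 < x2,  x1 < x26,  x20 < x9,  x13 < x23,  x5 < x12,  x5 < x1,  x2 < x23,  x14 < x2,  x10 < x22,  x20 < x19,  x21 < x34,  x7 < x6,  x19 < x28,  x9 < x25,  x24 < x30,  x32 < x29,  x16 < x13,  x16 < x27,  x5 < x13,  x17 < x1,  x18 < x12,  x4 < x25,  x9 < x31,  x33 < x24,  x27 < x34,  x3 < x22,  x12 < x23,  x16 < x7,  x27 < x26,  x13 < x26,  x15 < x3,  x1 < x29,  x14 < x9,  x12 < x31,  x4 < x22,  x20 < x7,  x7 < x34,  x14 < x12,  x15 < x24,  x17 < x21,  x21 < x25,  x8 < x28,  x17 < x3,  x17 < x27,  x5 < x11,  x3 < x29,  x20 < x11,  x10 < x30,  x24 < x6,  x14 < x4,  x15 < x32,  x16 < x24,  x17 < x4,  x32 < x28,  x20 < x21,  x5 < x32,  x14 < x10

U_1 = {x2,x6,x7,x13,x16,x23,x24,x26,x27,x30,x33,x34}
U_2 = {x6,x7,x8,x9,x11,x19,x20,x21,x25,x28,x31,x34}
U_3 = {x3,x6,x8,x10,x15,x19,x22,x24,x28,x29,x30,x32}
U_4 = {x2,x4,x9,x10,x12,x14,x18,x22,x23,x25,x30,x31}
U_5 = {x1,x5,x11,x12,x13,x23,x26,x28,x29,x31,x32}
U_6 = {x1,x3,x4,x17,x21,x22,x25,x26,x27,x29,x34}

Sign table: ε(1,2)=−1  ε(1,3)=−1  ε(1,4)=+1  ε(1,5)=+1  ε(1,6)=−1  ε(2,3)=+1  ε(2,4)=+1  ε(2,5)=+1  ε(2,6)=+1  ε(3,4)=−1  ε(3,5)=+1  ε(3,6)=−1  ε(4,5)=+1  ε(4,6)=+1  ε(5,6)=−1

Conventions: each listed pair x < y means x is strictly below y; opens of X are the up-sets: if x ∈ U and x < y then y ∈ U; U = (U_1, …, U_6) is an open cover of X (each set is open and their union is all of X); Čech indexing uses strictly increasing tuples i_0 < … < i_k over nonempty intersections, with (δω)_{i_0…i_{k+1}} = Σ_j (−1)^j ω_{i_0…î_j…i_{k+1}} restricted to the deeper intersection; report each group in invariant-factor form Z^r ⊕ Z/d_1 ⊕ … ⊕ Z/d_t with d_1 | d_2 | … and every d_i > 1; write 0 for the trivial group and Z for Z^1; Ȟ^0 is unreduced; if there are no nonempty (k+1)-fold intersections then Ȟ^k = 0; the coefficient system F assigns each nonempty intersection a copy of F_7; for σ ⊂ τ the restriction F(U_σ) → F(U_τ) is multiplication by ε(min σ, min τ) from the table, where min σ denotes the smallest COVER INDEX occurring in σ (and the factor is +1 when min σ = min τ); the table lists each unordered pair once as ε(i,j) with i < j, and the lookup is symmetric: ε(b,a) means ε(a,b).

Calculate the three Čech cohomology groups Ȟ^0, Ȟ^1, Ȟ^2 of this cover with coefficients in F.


Ȟ^0 ≅ 0, Ȟ^1 ≅ 0, Ȟ^2 ≅ Z/7

nerve of the cover:
  U12={x6,x7,x34} U13={x6,x24,x30} U14={x2,x23,x30} U15={x13,x23,x26} U16={x26,x27,x34} U23={x6,x8,x19,x28} U24={x9,x25,x31} U25={x11,x28,x31} U26={x21,x25,x34} U34={x10,x22,x30} U35={x28,x29,x32} U36={x3,x22,x29} U45={x12,x23,x31} U46={x4,x22,x25} U56={x1,x26,x29}
  U123={x6} U126={x34} U134={x30} U145={x23} U156={x26} U235={x28} U245={x31} U246={x25} U346={x22} U356={x29}
C dims 6,15,10; δ0: rk_F7 6; δ1: rk_F7 9
Ȟ^0 = (6 − 6) − 0 = 0, so Ȟ^0 ≅ 0
Ȟ^1 = (15 − 9) − 6 = 0, so Ȟ^1 ≅ 0
Ȟ^2 = (10 − 0) − 9 = 1, so Ȟ^2 ≅ Z/7


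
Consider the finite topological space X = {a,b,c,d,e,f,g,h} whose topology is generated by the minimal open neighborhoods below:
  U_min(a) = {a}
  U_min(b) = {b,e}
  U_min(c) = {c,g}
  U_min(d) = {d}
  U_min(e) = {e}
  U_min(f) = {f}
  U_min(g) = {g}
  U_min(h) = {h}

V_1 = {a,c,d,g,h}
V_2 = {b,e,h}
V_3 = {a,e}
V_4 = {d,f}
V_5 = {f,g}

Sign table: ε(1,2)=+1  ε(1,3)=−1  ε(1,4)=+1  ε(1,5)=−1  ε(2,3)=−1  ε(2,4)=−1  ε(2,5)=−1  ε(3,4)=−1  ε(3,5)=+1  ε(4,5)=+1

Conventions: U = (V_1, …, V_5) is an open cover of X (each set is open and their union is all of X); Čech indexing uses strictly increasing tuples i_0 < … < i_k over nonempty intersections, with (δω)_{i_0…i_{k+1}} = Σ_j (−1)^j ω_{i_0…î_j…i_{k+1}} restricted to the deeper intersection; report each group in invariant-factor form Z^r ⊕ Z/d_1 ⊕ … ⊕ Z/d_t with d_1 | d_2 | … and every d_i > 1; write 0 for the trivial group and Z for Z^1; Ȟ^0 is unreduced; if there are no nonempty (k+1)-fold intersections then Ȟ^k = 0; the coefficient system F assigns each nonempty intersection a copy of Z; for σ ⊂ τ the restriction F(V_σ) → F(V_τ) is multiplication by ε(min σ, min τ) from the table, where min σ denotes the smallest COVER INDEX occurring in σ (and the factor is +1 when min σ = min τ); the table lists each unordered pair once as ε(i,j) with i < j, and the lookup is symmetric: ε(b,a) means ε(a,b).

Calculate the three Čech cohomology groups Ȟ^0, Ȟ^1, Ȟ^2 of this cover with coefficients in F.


nerve of the cover:
  V12={h} V13={a} V14={d} V15={g} V23={e} V45={f}
C dims 5,6; δ0: rk 5, SNF 1^4·2
Ȟ^0 = (5 − 5) − 0 = 0, so Ȟ^0 ≅ 0
Ȟ^1 = (6 − 0) − 5 = 1 plus torsion [2], so Ȟ^1 ≅ Z ⊕ Z/2
Ȟ^2 = (0 − 0) − 0 = 0, so Ȟ^2 ≅ 0

Ȟ^0(U;F) ≅ 0; Ȟ^1(U;F) ≅ Z ⊕ Z/2; Ȟ^2(U;F) ≅ 0
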